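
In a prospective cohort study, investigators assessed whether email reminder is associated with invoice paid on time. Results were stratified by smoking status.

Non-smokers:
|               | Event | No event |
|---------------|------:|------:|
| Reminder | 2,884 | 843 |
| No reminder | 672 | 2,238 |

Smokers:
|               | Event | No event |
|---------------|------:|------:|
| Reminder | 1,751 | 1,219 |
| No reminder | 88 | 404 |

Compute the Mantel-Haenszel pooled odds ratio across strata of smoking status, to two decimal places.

OR_MH = Σ(aᵢdᵢ/nᵢ) / Σ(bᵢcᵢ/nᵢ), where nᵢ is the stratum total.
Stratum 1 (Non-smokers): n = 6637; a·d/n = 2884·2238/6637 = 972.4864; b·c/n = 843·672/6637 = 85.3542
Stratum 2 (Smokers): n = 3462; a·d/n = 1751·404/3462 = 204.3339; b·c/n = 1219·88/3462 = 30.9856
OR_MH = (972.4864 + 204.3339) / (85.3542 + 30.9856) = 1176.8203 / 116.3398 = 10.11537

10.12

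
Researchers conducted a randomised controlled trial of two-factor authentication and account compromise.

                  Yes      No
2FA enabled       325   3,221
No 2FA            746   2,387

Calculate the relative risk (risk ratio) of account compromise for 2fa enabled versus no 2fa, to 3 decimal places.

0.385

Cells: a = 325, b = 3221, c = 746, d = 2387.
Risk in exposed = 325/3546 = 0.09165; risk in unexposed = 746/3133 = 0.23811.
RR = 0.09165 / 0.23811 = 0.38492
The risk is 62% lower among the exposed than among the unexposed.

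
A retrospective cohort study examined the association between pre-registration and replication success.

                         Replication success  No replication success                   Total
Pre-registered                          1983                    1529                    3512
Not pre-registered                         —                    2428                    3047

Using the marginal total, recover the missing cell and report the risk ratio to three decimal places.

The missing cell is in the unexposed row: 3047 − 2428 = 619.
So a = 1983, b = 1529, c = 619, d = 2428.
RR = [a/(a+b)] / [c/(c+d)] = (1983/3512) / (619/3047) = 0.56464/0.20315 = 2.77939

2.779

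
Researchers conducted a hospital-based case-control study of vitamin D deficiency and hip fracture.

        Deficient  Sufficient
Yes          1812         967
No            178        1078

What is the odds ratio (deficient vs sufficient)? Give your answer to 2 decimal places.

11.35

Reading the table with exposure as columns: a = 1812 (Deficient, case), b = 178 (Deficient, non-case), c = 967 (Sufficient, case), d = 1078.
OR = (a·d)/(b·c) = (1812 × 1078) / (178 × 967) = 1953336 / 172126 = 11.34829
The odds of hip fracture are about 11.35 times as high in the deficient group.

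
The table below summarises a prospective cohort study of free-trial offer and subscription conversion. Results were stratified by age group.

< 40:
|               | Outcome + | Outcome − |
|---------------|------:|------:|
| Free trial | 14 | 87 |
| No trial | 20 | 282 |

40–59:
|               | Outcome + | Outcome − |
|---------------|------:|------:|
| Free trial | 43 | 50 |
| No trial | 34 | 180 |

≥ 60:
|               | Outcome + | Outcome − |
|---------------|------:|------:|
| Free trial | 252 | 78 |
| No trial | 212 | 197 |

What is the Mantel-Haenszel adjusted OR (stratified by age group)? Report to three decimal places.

OR_MH = Σ(aᵢdᵢ/nᵢ) / Σ(bᵢcᵢ/nᵢ), where nᵢ is the stratum total.
Stratum 1 (< 40): n = 403; a·d/n = 14·282/403 = 9.7965; b·c/n = 87·20/403 = 4.3176
Stratum 2 (40–59): n = 307; a·d/n = 43·180/307 = 25.2117; b·c/n = 50·34/307 = 5.5375
Stratum 3 (≥ 60): n = 739; a·d/n = 252·197/739 = 67.1773; b·c/n = 78·212/739 = 22.3762
OR_MH = (9.7965 + 25.2117 + 67.1773) / (4.3176 + 5.5375 + 22.3762) = 102.1855 / 32.2313 = 3.17039

3.170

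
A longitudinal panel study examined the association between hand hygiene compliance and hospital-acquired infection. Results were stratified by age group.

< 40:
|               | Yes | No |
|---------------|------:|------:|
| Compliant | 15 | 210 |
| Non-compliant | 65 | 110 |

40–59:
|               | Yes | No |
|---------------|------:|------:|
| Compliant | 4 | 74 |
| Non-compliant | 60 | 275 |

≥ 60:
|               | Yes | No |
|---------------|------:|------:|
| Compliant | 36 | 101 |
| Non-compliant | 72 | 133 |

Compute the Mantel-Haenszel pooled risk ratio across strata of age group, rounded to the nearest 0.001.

RR_MH = Σ(aᵢ·n₀ᵢ/nᵢ) / Σ(cᵢ·n₁ᵢ/nᵢ), with n₁ᵢ = aᵢ+bᵢ (exposed), n₀ᵢ = cᵢ+dᵢ (unexposed), nᵢ = n₁ᵢ+n₀ᵢ.
Stratum 1 (< 40): n₁ = 225, n₀ = 175, n = 400; a·n₀/n = 15·175/400 = 6.5625; c·n₁/n = 65·225/400 = 36.5625
Stratum 2 (40–59): n₁ = 78, n₀ = 335, n = 413; a·n₀/n = 4·335/413 = 3.2446; c·n₁/n = 60·78/413 = 11.3317
Stratum 3 (≥ 60): n₁ = 137, n₀ = 205, n = 342; a·n₀/n = 36·205/342 = 21.5789; c·n₁/n = 72·137/342 = 28.8421
RR_MH = (6.5625 + 3.2446 + 21.5789) / (36.5625 + 11.3317 + 28.8421) = 31.3860 / 76.7363 = 0.40901

0.409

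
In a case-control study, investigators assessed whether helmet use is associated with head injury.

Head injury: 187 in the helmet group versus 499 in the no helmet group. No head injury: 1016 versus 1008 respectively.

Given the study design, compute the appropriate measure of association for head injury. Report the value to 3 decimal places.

From the description: a = 187, b = 1016, c = 499, d = 1008.
This is a case-control study: participants were sampled on outcome status, so risks in the source population cannot be estimated directly — relative risk is not valid here. The odds ratio is the appropriate measure.
OR = (a·d)/(b·c) = (187 × 1008) / (1016 × 499) = 188496 / 506984 = 0.37180

0.372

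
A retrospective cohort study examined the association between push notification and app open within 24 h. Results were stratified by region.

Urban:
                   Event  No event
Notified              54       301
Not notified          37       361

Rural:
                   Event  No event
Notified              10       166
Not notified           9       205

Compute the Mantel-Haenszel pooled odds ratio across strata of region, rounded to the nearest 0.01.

1.67

OR_MH = Σ(aᵢdᵢ/nᵢ) / Σ(bᵢcᵢ/nᵢ), where nᵢ is the stratum total.
Stratum 1 (Urban): n = 753; a·d/n = 54·361/753 = 25.8884; b·c/n = 301·37/753 = 14.7902
Stratum 2 (Rural): n = 390; a·d/n = 10·205/390 = 5.2564; b·c/n = 166·9/390 = 3.8308
OR_MH = (25.8884 + 5.2564) / (14.7902 + 3.8308) = 31.1449 / 18.6209 = 1.67257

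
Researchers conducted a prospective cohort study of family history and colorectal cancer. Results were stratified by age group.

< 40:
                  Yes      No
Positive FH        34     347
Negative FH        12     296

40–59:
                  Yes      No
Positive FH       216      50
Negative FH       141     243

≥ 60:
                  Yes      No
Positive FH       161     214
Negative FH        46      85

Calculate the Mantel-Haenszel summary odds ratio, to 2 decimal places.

3.37

OR_MH = Σ(aᵢdᵢ/nᵢ) / Σ(bᵢcᵢ/nᵢ), where nᵢ is the stratum total.
Stratum 1 (< 40): n = 689; a·d/n = 34·296/689 = 14.6067; b·c/n = 347·12/689 = 6.0435
Stratum 2 (40–59): n = 650; a·d/n = 216·243/650 = 80.7508; b·c/n = 50·141/650 = 10.8462
Stratum 3 (≥ 60): n = 506; a·d/n = 161·85/506 = 27.0455; b·c/n = 214·46/506 = 19.4545
OR_MH = (14.6067 + 80.7508 + 27.0455) / (6.0435 + 10.8462 + 19.4545) = 122.4029 / 36.3442 = 3.36788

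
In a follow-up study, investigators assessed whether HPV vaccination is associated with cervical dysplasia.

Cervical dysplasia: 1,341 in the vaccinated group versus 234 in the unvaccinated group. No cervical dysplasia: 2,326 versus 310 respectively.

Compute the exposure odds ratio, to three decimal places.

0.764

From the description: a = 1341, b = 2326, c = 234, d = 310.
OR = (a·d)/(b·c) = (1341 × 310) / (2326 × 234) = 415710 / 544284 = 0.76377
Exposure is associated with lower odds of cervical dysplasia (OR = 0.76 < 1).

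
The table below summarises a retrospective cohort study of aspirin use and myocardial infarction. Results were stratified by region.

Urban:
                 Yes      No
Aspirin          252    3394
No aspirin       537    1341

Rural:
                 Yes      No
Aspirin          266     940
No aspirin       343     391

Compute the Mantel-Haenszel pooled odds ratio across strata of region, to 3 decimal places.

0.231

OR_MH = Σ(aᵢdᵢ/nᵢ) / Σ(bᵢcᵢ/nᵢ), where nᵢ is the stratum total.
Stratum 1 (Urban): n = 5524; a·d/n = 252·1341/5524 = 61.1752; b·c/n = 3394·537/5524 = 329.9381
Stratum 2 (Rural): n = 1940; a·d/n = 266·391/1940 = 53.6113; b·c/n = 940·343/1940 = 166.1959
OR_MH = (61.1752 + 53.6113) / (329.9381 + 166.1959) = 114.7866 / 496.1340 = 0.23136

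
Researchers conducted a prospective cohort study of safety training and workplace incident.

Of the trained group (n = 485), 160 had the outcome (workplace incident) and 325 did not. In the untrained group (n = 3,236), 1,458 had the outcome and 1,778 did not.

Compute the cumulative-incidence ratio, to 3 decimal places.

From the description: a = 160, b = 325, c = 1458, d = 1778.
Risk in exposed = 160/485 = 0.32990; risk in unexposed = 1458/3236 = 0.45056.
RR = 0.32990 / 0.45056 = 0.73220
The risk is 27% lower among the exposed than among the unexposed.

0.732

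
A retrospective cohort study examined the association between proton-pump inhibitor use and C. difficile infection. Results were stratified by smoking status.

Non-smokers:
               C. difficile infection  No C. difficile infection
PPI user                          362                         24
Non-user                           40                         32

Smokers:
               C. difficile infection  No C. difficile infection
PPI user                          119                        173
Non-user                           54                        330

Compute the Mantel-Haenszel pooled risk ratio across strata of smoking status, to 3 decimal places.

2.183

RR_MH = Σ(aᵢ·n₀ᵢ/nᵢ) / Σ(cᵢ·n₁ᵢ/nᵢ), with n₁ᵢ = aᵢ+bᵢ (exposed), n₀ᵢ = cᵢ+dᵢ (unexposed), nᵢ = n₁ᵢ+n₀ᵢ.
Stratum 1 (Non-smokers): n₁ = 386, n₀ = 72, n = 458; a·n₀/n = 362·72/458 = 56.9083; c·n₁/n = 40·386/458 = 33.7118
Stratum 2 (Smokers): n₁ = 292, n₀ = 384, n = 676; a·n₀/n = 119·384/676 = 67.5976; c·n₁/n = 54·292/676 = 23.3254
RR_MH = (56.9083 + 67.5976) / (33.7118 + 23.3254) = 124.5059 / 57.0372 = 2.18289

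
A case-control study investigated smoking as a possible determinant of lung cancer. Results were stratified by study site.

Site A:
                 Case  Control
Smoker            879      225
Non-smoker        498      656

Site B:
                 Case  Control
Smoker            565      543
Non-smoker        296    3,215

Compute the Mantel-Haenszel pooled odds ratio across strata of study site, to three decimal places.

7.683

OR_MH = Σ(aᵢdᵢ/nᵢ) / Σ(bᵢcᵢ/nᵢ), where nᵢ is the stratum total.
Stratum 1 (Site A): n = 2258; a·d/n = 879·656/2258 = 255.3694; b·c/n = 225·498/2258 = 49.6236
Stratum 2 (Site B): n = 4619; a·d/n = 565·3215/4619 = 393.2615; b·c/n = 543·296/4619 = 34.7971
OR_MH = (255.3694 + 393.2615) / (49.6236 + 34.7971) = 648.6309 / 84.4207 = 7.68332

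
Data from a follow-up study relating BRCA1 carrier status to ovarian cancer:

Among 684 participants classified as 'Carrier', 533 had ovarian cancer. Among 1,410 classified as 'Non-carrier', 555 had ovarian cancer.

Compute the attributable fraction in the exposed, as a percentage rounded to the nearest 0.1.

From the description: a = 533, b = 151, c = 555, d = 855.
Risk in exposed = 533/684 = 0.77924; risk in unexposed = 555/1410 = 0.39362.
RR = 0.77924/0.39362 = 1.97969
AR% = (RR − 1)/RR × 100 = (1.97969 − 1)/1.97969 × 100 = 49.4870%

49.5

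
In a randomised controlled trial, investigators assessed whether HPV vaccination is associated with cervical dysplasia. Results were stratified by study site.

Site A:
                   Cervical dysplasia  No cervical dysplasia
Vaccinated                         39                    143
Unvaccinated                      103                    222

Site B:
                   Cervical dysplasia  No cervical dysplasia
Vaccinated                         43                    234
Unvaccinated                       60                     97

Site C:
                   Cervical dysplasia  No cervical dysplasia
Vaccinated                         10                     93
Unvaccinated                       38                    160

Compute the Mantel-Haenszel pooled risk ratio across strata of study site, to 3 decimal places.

RR_MH = Σ(aᵢ·n₀ᵢ/nᵢ) / Σ(cᵢ·n₁ᵢ/nᵢ), with n₁ᵢ = aᵢ+bᵢ (exposed), n₀ᵢ = cᵢ+dᵢ (unexposed), nᵢ = n₁ᵢ+n₀ᵢ.
Stratum 1 (Site A): n₁ = 182, n₀ = 325, n = 507; a·n₀/n = 39·325/507 = 25.0000; c·n₁/n = 103·182/507 = 36.9744
Stratum 2 (Site B): n₁ = 277, n₀ = 157, n = 434; a·n₀/n = 43·157/434 = 15.5553; c·n₁/n = 60·277/434 = 38.2949
Stratum 3 (Site C): n₁ = 103, n₀ = 198, n = 301; a·n₀/n = 10·198/301 = 6.5781; c·n₁/n = 38·103/301 = 13.0033
RR_MH = (25.0000 + 15.5553 + 6.5781) / (36.9744 + 38.2949 + 13.0033) = 47.1334 / 88.2726 = 0.53395

0.534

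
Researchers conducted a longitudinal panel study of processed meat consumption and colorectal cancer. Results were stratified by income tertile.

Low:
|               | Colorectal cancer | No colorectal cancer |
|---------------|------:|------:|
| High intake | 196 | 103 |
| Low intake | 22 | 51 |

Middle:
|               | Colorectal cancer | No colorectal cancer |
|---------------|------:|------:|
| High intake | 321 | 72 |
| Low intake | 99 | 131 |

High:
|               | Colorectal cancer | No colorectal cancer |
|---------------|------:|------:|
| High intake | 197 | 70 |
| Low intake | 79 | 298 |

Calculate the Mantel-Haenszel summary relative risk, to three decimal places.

RR_MH = Σ(aᵢ·n₀ᵢ/nᵢ) / Σ(cᵢ·n₁ᵢ/nᵢ), with n₁ᵢ = aᵢ+bᵢ (exposed), n₀ᵢ = cᵢ+dᵢ (unexposed), nᵢ = n₁ᵢ+n₀ᵢ.
Stratum 1 (Low): n₁ = 299, n₀ = 73, n = 372; a·n₀/n = 196·73/372 = 38.4624; c·n₁/n = 22·299/372 = 17.6828
Stratum 2 (Middle): n₁ = 393, n₀ = 230, n = 623; a·n₀/n = 321·230/623 = 118.5072; c·n₁/n = 99·393/623 = 62.4510
Stratum 3 (High): n₁ = 267, n₀ = 377, n = 644; a·n₀/n = 197·377/644 = 115.3245; c·n₁/n = 79·267/644 = 32.7531
RR_MH = (38.4624 + 118.5072 + 115.3245) / (17.6828 + 62.4510 + 32.7531) = 272.2941 / 112.8869 = 2.41210

2.412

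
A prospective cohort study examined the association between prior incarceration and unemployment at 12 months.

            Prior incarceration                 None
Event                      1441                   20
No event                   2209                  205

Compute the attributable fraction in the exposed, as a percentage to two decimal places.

77.48

Reading the table with exposure as columns: a = 1441 (Prior incarceration, case), b = 2209 (Prior incarceration, non-case), c = 20 (None, case), d = 205.
Risk in exposed = 1441/3650 = 0.39479; risk in unexposed = 20/225 = 0.08889.
RR = 0.39479/0.08889 = 4.44144
AR% = (RR − 1)/RR × 100 = (4.44144 − 1)/4.44144 × 100 = 77.4848%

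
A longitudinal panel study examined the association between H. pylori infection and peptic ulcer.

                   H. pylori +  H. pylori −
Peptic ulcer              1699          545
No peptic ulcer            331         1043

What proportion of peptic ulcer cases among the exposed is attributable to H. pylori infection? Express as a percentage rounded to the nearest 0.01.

58.99

Reading the table with exposure as columns: a = 1699 (H. pylori +, case), b = 331 (H. pylori +, non-case), c = 545 (H. pylori −, case), d = 1043.
Risk in exposed = 1699/2030 = 0.83695; risk in unexposed = 545/1588 = 0.34320.
RR = 0.83695/0.34320 = 2.43866
AR% = (RR − 1)/RR × 100 = (2.43866 − 1)/2.43866 × 100 = 58.9939%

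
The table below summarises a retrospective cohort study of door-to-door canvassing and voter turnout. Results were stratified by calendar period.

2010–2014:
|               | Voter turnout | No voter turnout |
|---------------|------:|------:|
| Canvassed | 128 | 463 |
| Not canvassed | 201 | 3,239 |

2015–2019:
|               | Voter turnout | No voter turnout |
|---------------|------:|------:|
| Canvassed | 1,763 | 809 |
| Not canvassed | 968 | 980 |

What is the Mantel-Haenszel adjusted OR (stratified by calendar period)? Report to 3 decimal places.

OR_MH = Σ(aᵢdᵢ/nᵢ) / Σ(bᵢcᵢ/nᵢ), where nᵢ is the stratum total.
Stratum 1 (2010–2014): n = 4031; a·d/n = 128·3239/4031 = 102.8509; b·c/n = 463·201/4031 = 23.0868
Stratum 2 (2015–2019): n = 4520; a·d/n = 1763·980/4520 = 382.2434; b·c/n = 809·968/4520 = 173.2549
OR_MH = (102.8509 + 382.2434) / (23.0868 + 173.2549) = 485.0943 / 196.3417 = 2.47066

2.471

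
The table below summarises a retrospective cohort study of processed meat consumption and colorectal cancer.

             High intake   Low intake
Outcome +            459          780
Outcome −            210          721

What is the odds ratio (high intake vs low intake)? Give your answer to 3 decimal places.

Reading the table with exposure as columns: a = 459 (High intake, case), b = 210 (High intake, non-case), c = 780 (Low intake, case), d = 721.
OR = (a·d)/(b·c) = (459 × 721) / (210 × 780) = 330939 / 163800 = 2.02038
The odds of colorectal cancer are about 2.02 times as high in the high intake group.

2.020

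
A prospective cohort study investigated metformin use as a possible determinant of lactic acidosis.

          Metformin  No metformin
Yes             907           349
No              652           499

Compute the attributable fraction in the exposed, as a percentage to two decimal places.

Reading the table with exposure as columns: a = 907 (Metformin, case), b = 652 (Metformin, non-case), c = 349 (No metformin, case), d = 499.
Risk in exposed = 907/1559 = 0.58178; risk in unexposed = 349/848 = 0.41156.
RR = 0.58178/0.41156 = 1.41362
AR% = (RR − 1)/RR × 100 = (1.41362 − 1)/1.41362 × 100 = 29.2595%

29.26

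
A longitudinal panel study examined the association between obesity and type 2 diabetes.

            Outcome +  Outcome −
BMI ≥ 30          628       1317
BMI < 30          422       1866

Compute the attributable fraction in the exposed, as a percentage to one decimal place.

42.9

Cells: a = 628, b = 1317, c = 422, d = 1866.
Risk in exposed = 628/1945 = 0.32288; risk in unexposed = 422/2288 = 0.18444.
RR = 0.32288/0.18444 = 1.75059
AR% = (RR − 1)/RR × 100 = (1.75059 − 1)/1.75059 × 100 = 42.8763%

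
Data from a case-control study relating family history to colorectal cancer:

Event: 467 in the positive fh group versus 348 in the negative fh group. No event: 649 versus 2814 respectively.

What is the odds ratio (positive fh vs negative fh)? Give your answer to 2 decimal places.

5.82

From the description: a = 467, b = 649, c = 348, d = 2814.
OR = (a·d)/(b·c) = (467 × 2814) / (649 × 348) = 1314138 / 225852 = 5.81858
The odds of colorectal cancer are about 5.82 times as high in the positive fh group.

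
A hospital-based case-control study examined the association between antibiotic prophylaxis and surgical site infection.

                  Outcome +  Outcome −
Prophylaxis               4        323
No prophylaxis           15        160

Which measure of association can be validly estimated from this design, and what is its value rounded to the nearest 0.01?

0.13

Cells: a = 4, b = 323, c = 15, d = 160.
This is a hospital-based case-control study: participants were sampled on outcome status, so risks in the source population cannot be estimated directly — relative risk is not valid here. The odds ratio is the appropriate measure.
OR = (a·d)/(b·c) = (4 × 160) / (323 × 15) = 640 / 4845 = 0.13209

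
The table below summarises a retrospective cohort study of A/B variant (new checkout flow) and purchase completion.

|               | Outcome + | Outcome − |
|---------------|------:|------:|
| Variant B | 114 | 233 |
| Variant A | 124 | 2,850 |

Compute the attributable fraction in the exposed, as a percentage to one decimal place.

Cells: a = 114, b = 233, c = 124, d = 2850.
Risk in exposed = 114/347 = 0.32853; risk in unexposed = 124/2974 = 0.04169.
RR = 0.32853/0.04169 = 7.87943
AR% = (RR − 1)/RR × 100 = (7.87943 − 1)/7.87943 × 100 = 87.3087%

87.3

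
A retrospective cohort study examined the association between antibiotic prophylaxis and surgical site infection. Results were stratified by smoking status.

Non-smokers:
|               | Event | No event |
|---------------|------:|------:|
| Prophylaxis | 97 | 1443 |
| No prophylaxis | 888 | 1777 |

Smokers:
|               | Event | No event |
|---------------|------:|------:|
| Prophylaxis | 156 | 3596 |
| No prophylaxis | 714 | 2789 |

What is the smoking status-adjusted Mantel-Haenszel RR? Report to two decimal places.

RR_MH = Σ(aᵢ·n₀ᵢ/nᵢ) / Σ(cᵢ·n₁ᵢ/nᵢ), with n₁ᵢ = aᵢ+bᵢ (exposed), n₀ᵢ = cᵢ+dᵢ (unexposed), nᵢ = n₁ᵢ+n₀ᵢ.
Stratum 1 (Non-smokers): n₁ = 1540, n₀ = 2665, n = 4205; a·n₀/n = 97·2665/4205 = 61.4756; c·n₁/n = 888·1540/4205 = 325.2128
Stratum 2 (Smokers): n₁ = 3752, n₀ = 3503, n = 7255; a·n₀/n = 156·3503/7255 = 75.3229; c·n₁/n = 714·3752/7255 = 369.2527
RR_MH = (61.4756 + 75.3229) / (325.2128 + 369.2527) = 136.7986 / 694.4655 = 0.19698

0.20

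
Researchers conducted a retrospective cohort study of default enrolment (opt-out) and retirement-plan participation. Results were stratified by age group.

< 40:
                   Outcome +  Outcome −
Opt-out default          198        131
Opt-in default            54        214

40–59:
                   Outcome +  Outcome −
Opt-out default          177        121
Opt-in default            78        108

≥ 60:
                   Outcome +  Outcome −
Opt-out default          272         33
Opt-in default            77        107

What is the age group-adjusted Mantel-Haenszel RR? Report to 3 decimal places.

RR_MH = Σ(aᵢ·n₀ᵢ/nᵢ) / Σ(cᵢ·n₁ᵢ/nᵢ), with n₁ᵢ = aᵢ+bᵢ (exposed), n₀ᵢ = cᵢ+dᵢ (unexposed), nᵢ = n₁ᵢ+n₀ᵢ.
Stratum 1 (< 40): n₁ = 329, n₀ = 268, n = 597; a·n₀/n = 198·268/597 = 88.8844; c·n₁/n = 54·329/597 = 29.7588
Stratum 2 (40–59): n₁ = 298, n₀ = 186, n = 484; a·n₀/n = 177·186/484 = 68.0207; c·n₁/n = 78·298/484 = 48.0248
Stratum 3 (≥ 60): n₁ = 305, n₀ = 184, n = 489; a·n₀/n = 272·184/489 = 102.3476; c·n₁/n = 77·305/489 = 48.0266
RR_MH = (88.8844 + 68.0207 + 102.3476) / (29.7588 + 48.0248 + 48.0266) = 259.2527 / 125.8102 = 2.06067

2.061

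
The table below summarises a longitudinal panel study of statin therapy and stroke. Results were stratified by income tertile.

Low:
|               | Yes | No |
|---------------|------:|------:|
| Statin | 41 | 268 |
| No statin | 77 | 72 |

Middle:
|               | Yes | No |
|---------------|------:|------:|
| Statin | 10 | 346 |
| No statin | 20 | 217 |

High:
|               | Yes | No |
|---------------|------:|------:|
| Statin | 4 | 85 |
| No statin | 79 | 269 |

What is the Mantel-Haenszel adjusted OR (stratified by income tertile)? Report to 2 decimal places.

0.17

OR_MH = Σ(aᵢdᵢ/nᵢ) / Σ(bᵢcᵢ/nᵢ), where nᵢ is the stratum total.
Stratum 1 (Low): n = 458; a·d/n = 41·72/458 = 6.4454; b·c/n = 268·77/458 = 45.0568
Stratum 2 (Middle): n = 593; a·d/n = 10·217/593 = 3.6594; b·c/n = 346·20/593 = 11.6695
Stratum 3 (High): n = 437; a·d/n = 4·269/437 = 2.4622; b·c/n = 85·79/437 = 15.3661
OR_MH = (6.4454 + 3.6594 + 2.4622) / (45.0568 + 11.6695 + 15.3661) = 12.5670 / 72.0924 = 0.17432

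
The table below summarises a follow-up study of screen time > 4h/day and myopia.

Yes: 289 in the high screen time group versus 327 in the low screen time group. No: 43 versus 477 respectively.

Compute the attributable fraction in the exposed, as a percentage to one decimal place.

53.3

From the description: a = 289, b = 43, c = 327, d = 477.
Risk in exposed = 289/332 = 0.87048; risk in unexposed = 327/804 = 0.40672.
RR = 0.87048/0.40672 = 2.14027
AR% = (RR − 1)/RR × 100 = (2.14027 − 1)/2.14027 × 100 = 53.2769%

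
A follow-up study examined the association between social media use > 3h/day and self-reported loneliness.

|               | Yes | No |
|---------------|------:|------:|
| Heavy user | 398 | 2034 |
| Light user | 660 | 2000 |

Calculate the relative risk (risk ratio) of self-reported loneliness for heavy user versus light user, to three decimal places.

0.660

Cells: a = 398, b = 2034, c = 660, d = 2000.
Risk in exposed = 398/2432 = 0.16365; risk in unexposed = 660/2660 = 0.24812.
RR = 0.16365 / 0.24812 = 0.65956
The risk is 34% lower among the exposed than among the unexposed.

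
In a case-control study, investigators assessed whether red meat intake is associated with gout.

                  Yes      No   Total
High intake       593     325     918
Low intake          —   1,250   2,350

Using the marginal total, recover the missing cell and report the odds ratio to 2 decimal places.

2.07

The missing cell is in the unexposed row: 2350 − 1250 = 1100.
So a = 593, b = 325, c = 1100, d = 1250.
OR = (a·d)/(b·c) = (593 × 1250) / (325 × 1100) = 741250 / 357500 = 2.07343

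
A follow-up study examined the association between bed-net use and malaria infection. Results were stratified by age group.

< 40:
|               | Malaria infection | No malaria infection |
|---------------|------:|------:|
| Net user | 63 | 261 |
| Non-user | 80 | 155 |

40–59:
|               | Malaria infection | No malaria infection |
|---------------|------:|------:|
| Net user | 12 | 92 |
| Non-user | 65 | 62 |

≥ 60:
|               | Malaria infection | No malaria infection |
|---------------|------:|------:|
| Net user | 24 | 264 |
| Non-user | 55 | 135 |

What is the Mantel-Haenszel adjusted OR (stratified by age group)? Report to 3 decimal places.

OR_MH = Σ(aᵢdᵢ/nᵢ) / Σ(bᵢcᵢ/nᵢ), where nᵢ is the stratum total.
Stratum 1 (< 40): n = 559; a·d/n = 63·155/559 = 17.4687; b·c/n = 261·80/559 = 37.3524
Stratum 2 (40–59): n = 231; a·d/n = 12·62/231 = 3.2208; b·c/n = 92·65/231 = 25.8874
Stratum 3 (≥ 60): n = 478; a·d/n = 24·135/478 = 6.7782; b·c/n = 264·55/478 = 30.3766
OR_MH = (17.4687 + 3.2208 + 6.7782) / (37.3524 + 25.8874 + 30.3766) = 27.4677 / 93.6164 = 0.29341

0.293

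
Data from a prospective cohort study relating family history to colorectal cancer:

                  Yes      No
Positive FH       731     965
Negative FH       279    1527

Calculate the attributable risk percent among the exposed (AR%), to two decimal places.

Cells: a = 731, b = 965, c = 279, d = 1527.
Risk in exposed = 731/1696 = 0.43101; risk in unexposed = 279/1806 = 0.15449.
RR = 0.43101/0.15449 = 2.79001
AR% = (RR − 1)/RR × 100 = (2.79001 − 1)/2.79001 × 100 = 64.1578%

64.16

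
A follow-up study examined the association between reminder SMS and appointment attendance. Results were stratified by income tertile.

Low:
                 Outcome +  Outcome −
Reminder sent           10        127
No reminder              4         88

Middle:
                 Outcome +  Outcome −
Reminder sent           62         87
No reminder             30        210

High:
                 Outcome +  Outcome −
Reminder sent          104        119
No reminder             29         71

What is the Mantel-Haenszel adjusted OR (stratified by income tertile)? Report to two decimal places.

3.07

OR_MH = Σ(aᵢdᵢ/nᵢ) / Σ(bᵢcᵢ/nᵢ), where nᵢ is the stratum total.
Stratum 1 (Low): n = 229; a·d/n = 10·88/229 = 3.8428; b·c/n = 127·4/229 = 2.2183
Stratum 2 (Middle): n = 389; a·d/n = 62·210/389 = 33.4704; b·c/n = 87·30/389 = 6.7095
Stratum 3 (High): n = 323; a·d/n = 104·71/323 = 22.8607; b·c/n = 119·29/323 = 10.6842
OR_MH = (3.8428 + 33.4704 + 22.8607) / (2.2183 + 6.7095 + 10.6842) = 60.1739 / 19.6121 = 3.06821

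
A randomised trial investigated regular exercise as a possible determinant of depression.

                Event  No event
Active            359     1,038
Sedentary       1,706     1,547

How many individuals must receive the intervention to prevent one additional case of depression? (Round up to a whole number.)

Risk in treated group = 359/1397 = 0.25698; risk in control = 1706/3253 = 0.52444.
Absolute risk reduction = 0.52444 − 0.25698 = 0.26746
NNT = 1 / ARR = 1 / 0.26746 = 3.739 → round up → 4

4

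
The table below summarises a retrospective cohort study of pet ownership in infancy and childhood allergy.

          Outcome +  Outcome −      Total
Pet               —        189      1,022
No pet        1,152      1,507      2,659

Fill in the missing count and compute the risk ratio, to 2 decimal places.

1.88

The missing cell is in the exposed row: 1022 − 189 = 833.
So a = 833, b = 189, c = 1152, d = 1507.
RR = [a/(a+b)] / [c/(c+d)] = (833/1022) / (1152/2659) = 0.81507/0.43325 = 1.88131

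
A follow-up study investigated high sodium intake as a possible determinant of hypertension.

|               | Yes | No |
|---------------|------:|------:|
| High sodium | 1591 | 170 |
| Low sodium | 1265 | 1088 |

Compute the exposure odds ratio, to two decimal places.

8.05

Cells: a = 1591, b = 170, c = 1265, d = 1088.
OR = (a·d)/(b·c) = (1591 × 1088) / (170 × 1265) = 1731008 / 215050 = 8.04933
The odds of hypertension are about 8.05 times as high in the high sodium group.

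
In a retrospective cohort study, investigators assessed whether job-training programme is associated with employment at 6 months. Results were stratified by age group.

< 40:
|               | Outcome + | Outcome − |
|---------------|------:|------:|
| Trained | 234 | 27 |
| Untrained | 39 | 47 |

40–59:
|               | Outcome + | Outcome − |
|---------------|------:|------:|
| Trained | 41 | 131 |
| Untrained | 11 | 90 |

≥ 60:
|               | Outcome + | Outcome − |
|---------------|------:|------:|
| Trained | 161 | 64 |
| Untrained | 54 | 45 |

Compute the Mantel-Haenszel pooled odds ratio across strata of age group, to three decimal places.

OR_MH = Σ(aᵢdᵢ/nᵢ) / Σ(bᵢcᵢ/nᵢ), where nᵢ is the stratum total.
Stratum 1 (< 40): n = 347; a·d/n = 234·47/347 = 31.6945; b·c/n = 27·39/347 = 3.0346
Stratum 2 (40–59): n = 273; a·d/n = 41·90/273 = 13.5165; b·c/n = 131·11/273 = 5.2784
Stratum 3 (≥ 60): n = 324; a·d/n = 161·45/324 = 22.3611; b·c/n = 64·54/324 = 10.6667
OR_MH = (31.6945 + 13.5165 + 22.3611) / (3.0346 + 5.2784 + 10.6667) = 67.5721 / 18.9796 = 3.56024

3.560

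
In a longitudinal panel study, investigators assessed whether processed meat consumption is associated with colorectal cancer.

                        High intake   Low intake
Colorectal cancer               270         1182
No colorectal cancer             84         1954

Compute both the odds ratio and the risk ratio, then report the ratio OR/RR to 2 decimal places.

Reading the table with exposure as columns: a = 270 (High intake, case), b = 84 (High intake, non-case), c = 1182 (Low intake, case), d = 1954.
OR = (270·1954)/(84·1182) = 527580/99288 = 5.31363
Risk in exposed = 270/354 = 0.76271; risk in unexposed = 1182/3136 = 0.37691; RR = 2.02357
OR/RR = 5.31363 / 2.02357 = 2.62587
The outcome is not rare, so the OR lies further from 1 than the RR.

2.63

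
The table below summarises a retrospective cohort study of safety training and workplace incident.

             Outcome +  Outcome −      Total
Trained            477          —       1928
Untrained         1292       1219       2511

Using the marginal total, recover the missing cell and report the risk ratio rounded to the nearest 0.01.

0.48

The missing cell is in the exposed row: 1928 − 477 = 1451.
So a = 477, b = 1451, c = 1292, d = 1219.
RR = [a/(a+b)] / [c/(c+d)] = (477/1928) / (1292/2511) = 0.24741/0.51454 = 0.48083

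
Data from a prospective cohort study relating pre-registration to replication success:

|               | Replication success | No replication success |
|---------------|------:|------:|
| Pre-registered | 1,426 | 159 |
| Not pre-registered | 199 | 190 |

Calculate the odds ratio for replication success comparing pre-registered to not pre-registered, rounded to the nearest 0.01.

8.56

Cells: a = 1426, b = 159, c = 199, d = 190.
OR = (a·d)/(b·c) = (1426 × 190) / (159 × 199) = 270940 / 31641 = 8.56294
The odds of replication success are about 8.56 times as high in the pre-registered group.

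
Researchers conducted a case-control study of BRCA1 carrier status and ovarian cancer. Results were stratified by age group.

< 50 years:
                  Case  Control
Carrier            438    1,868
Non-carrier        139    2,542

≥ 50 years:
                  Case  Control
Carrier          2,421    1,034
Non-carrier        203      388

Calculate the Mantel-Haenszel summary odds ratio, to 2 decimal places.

4.38

OR_MH = Σ(aᵢdᵢ/nᵢ) / Σ(bᵢcᵢ/nᵢ), where nᵢ is the stratum total.
Stratum 1 (< 50 years): n = 4987; a·d/n = 438·2542/4987 = 223.2597; b·c/n = 1868·139/4987 = 52.0658
Stratum 2 (≥ 50 years): n = 4046; a·d/n = 2421·388/4046 = 232.1671; b·c/n = 1034·203/4046 = 51.8789
OR_MH = (223.2597 + 232.1671) / (52.0658 + 51.8789) = 455.4268 / 103.9447 = 4.38143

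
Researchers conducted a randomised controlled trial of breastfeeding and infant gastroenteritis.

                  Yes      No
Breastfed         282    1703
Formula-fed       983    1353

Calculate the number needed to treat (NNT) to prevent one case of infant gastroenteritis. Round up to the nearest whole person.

4

Risk in treated group = 282/1985 = 0.14207; risk in control = 983/2336 = 0.42080.
Absolute risk reduction = 0.42080 − 0.14207 = 0.27874
NNT = 1 / ARR = 1 / 0.27874 = 3.588 → round up → 4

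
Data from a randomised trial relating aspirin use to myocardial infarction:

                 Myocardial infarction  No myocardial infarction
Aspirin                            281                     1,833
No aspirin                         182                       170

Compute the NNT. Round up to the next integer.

3

Risk in treated group = 281/2114 = 0.13292; risk in control = 182/352 = 0.51705.
Absolute risk reduction = 0.51705 − 0.13292 = 0.38412
NNT = 1 / ARR = 1 / 0.38412 = 2.603 → round up → 3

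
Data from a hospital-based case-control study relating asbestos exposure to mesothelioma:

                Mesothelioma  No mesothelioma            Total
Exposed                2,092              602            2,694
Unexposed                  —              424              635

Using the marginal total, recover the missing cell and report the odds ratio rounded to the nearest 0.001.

6.983

The missing cell is in the unexposed row: 635 − 424 = 211.
So a = 2092, b = 602, c = 211, d = 424.
OR = (a·d)/(b·c) = (2092 × 424) / (602 × 211) = 887008 / 127022 = 6.98311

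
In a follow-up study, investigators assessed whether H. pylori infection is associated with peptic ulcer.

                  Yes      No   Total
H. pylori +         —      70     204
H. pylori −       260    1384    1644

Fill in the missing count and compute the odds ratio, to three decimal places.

The missing cell is in the exposed row: 204 − 70 = 134.
So a = 134, b = 70, c = 260, d = 1384.
OR = (a·d)/(b·c) = (134 × 1384) / (70 × 260) = 185456 / 18200 = 10.18989

10.190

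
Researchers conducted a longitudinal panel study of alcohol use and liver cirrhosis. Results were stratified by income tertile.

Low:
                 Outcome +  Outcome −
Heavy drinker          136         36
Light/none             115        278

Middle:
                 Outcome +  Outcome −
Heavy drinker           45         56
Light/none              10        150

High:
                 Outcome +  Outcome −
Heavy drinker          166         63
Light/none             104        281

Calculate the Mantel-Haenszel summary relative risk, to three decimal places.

RR_MH = Σ(aᵢ·n₀ᵢ/nᵢ) / Σ(cᵢ·n₁ᵢ/nᵢ), with n₁ᵢ = aᵢ+bᵢ (exposed), n₀ᵢ = cᵢ+dᵢ (unexposed), nᵢ = n₁ᵢ+n₀ᵢ.
Stratum 1 (Low): n₁ = 172, n₀ = 393, n = 565; a·n₀/n = 136·393/565 = 94.5982; c·n₁/n = 115·172/565 = 35.0088
Stratum 2 (Middle): n₁ = 101, n₀ = 160, n = 261; a·n₀/n = 45·160/261 = 27.5862; c·n₁/n = 10·101/261 = 3.8697
Stratum 3 (High): n₁ = 229, n₀ = 385, n = 614; a·n₀/n = 166·385/614 = 104.0879; c·n₁/n = 104·229/614 = 38.7883
RR_MH = (94.5982 + 27.5862 + 104.0879) / (35.0088 + 3.8697 + 38.7883) = 226.2724 / 77.6669 = 2.91337

2.913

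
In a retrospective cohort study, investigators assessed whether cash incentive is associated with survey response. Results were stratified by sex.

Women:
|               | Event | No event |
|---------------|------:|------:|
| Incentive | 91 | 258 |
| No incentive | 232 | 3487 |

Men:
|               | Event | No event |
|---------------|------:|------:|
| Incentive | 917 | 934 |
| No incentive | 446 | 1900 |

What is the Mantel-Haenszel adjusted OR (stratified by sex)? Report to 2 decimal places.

OR_MH = Σ(aᵢdᵢ/nᵢ) / Σ(bᵢcᵢ/nᵢ), where nᵢ is the stratum total.
Stratum 1 (Women): n = 4068; a·d/n = 91·3487/4068 = 78.0032; b·c/n = 258·232/4068 = 14.7139
Stratum 2 (Men): n = 4197; a·d/n = 917·1900/4197 = 415.1299; b·c/n = 934·446/4197 = 99.2528
OR_MH = (78.0032 + 415.1299) / (14.7139 + 99.2528) = 493.1331 / 113.9667 = 4.32699

4.33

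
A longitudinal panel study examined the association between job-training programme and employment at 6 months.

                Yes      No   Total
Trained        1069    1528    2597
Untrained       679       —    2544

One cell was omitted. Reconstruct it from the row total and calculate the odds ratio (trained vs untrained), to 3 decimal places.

1.922

The missing cell is in the unexposed row: 2544 − 679 = 1865.
So a = 1069, b = 1528, c = 679, d = 1865.
OR = (a·d)/(b·c) = (1069 × 1865) / (1528 × 679) = 1993685 / 1037512 = 1.92160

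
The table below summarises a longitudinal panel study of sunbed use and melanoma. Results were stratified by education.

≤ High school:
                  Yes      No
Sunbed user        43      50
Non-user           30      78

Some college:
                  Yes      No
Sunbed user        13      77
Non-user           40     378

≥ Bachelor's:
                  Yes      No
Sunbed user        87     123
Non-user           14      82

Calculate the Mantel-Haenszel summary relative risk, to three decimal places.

1.998

RR_MH = Σ(aᵢ·n₀ᵢ/nᵢ) / Σ(cᵢ·n₁ᵢ/nᵢ), with n₁ᵢ = aᵢ+bᵢ (exposed), n₀ᵢ = cᵢ+dᵢ (unexposed), nᵢ = n₁ᵢ+n₀ᵢ.
Stratum 1 (≤ High school): n₁ = 93, n₀ = 108, n = 201; a·n₀/n = 43·108/201 = 23.1045; c·n₁/n = 30·93/201 = 13.8806
Stratum 2 (Some college): n₁ = 90, n₀ = 418, n = 508; a·n₀/n = 13·418/508 = 10.6969; c·n₁/n = 40·90/508 = 7.0866
Stratum 3 (≥ Bachelor's): n₁ = 210, n₀ = 96, n = 306; a·n₀/n = 87·96/306 = 27.2941; c·n₁/n = 14·210/306 = 9.6078
RR_MH = (23.1045 + 10.6969 + 27.2941) / (13.8806 + 7.0866 + 9.6078) = 61.0954 / 30.5751 = 1.99821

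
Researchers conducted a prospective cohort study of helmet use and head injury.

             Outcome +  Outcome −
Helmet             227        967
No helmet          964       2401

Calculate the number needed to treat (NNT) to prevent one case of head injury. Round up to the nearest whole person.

11

Risk in treated group = 227/1194 = 0.19012; risk in control = 964/3365 = 0.28648.
Absolute risk reduction = 0.28648 − 0.19012 = 0.09636
NNT = 1 / ARR = 1 / 0.09636 = 10.378 → round up → 11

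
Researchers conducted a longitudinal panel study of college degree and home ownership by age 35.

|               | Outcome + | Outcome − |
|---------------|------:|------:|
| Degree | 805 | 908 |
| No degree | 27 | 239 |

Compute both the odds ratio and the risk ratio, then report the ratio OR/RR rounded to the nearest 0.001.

Cells: a = 805, b = 908, c = 27, d = 239.
OR = (805·239)/(908·27) = 192395/24516 = 7.84773
Risk in exposed = 805/1713 = 0.46994; risk in unexposed = 27/266 = 0.10150; RR = 4.62974
OR/RR = 7.84773 / 4.62974 = 1.69507
The outcome is not rare, so the OR lies further from 1 than the RR.

1.695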